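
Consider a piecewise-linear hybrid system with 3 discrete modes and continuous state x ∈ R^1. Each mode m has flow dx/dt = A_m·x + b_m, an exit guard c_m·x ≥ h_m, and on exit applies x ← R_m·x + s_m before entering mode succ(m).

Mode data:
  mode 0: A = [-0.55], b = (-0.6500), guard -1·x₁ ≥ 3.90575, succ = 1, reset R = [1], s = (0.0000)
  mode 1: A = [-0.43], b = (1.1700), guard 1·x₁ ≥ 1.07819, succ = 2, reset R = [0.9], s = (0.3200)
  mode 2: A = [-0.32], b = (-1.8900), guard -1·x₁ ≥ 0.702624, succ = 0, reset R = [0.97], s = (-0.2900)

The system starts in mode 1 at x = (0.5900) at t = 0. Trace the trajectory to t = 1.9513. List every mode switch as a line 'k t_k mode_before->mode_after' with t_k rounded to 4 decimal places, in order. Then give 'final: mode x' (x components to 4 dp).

Mode 1: guard c·x = 1.0782 hit at Δt = 0.6051 (t = 0.6051), x⁻ = (1.0782) → reset → x⁺ = (1.2904), jump to mode 2
Mode 2: guard c·x = 0.7026 hit at Δt = 1.0133 (t = 1.6184), x⁻ = (-0.7026) → reset → x⁺ = (-0.9715), jump to mode 0
Mode 0: flow for 0.3329 to horizon, guard not reached → x = (-1.0067)

1 0.6051 1->2
2 1.6184 2->0
final: 0 -1.0067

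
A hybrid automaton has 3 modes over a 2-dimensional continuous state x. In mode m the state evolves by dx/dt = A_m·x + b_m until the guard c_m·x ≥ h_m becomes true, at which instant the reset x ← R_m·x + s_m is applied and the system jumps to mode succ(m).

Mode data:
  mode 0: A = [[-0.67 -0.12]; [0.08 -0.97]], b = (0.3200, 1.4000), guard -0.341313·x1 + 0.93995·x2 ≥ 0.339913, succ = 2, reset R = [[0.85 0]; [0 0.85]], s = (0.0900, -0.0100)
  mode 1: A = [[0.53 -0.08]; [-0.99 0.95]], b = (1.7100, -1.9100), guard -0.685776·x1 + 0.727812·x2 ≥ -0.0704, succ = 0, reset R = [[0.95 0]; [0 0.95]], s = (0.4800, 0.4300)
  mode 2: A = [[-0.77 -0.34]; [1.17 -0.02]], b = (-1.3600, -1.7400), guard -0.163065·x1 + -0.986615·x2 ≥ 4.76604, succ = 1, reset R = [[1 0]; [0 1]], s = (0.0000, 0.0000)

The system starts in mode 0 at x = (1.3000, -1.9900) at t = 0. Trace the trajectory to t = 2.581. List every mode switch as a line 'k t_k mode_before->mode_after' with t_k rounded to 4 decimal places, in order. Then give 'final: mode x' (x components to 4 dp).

Mode 0: guard c·x = 0.3399 hit at Δt = 1.4398 (t = 1.4398), x⁻ = (0.8094, 0.6555) → reset → x⁺ = (0.7780, 0.5472), jump to mode 2
Mode 2: flow for 1.1412 to horizon, guard not reached → x = (-0.5813, -1.5218)

1 1.4398 0->2
final: 2 -0.5813 -1.5218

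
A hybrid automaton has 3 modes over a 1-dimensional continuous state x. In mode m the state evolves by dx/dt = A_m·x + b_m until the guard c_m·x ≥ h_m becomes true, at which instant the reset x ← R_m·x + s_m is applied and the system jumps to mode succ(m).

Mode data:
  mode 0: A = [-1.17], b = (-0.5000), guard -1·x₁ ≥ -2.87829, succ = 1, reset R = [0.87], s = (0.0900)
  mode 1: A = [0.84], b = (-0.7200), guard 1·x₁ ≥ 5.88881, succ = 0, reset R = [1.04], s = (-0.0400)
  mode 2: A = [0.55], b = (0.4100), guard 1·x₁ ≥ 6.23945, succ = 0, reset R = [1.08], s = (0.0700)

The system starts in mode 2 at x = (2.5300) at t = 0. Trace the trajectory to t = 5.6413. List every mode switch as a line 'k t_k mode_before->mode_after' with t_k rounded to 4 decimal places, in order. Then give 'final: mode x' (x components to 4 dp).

1 1.3769 2->0
2 2.0465 0->1
3 3.3127 1->0
4 3.8922 0->1
5 5.1584 1->0
final: 0 3.2735

Mode 2: guard c·x = 6.2394 hit at Δt = 1.3769 (t = 1.3769), x⁻ = (6.2394) → reset → x⁺ = (6.8086), jump to mode 0
Mode 0: guard c·x = -2.8783 hit at Δt = 0.6696 (t = 2.0465), x⁻ = (2.8783) → reset → x⁺ = (2.5941), jump to mode 1
Mode 1: guard c·x = 5.8888 hit at Δt = 1.2662 (t = 3.3127), x⁻ = (5.8888) → reset → x⁺ = (6.0844), jump to mode 0
Mode 0: guard c·x = -2.8783 hit at Δt = 0.5795 (t = 3.8922), x⁻ = (2.8783) → reset → x⁺ = (2.5941), jump to mode 1
Mode 1: guard c·x = 5.8888 hit at Δt = 1.2662 (t = 5.1584), x⁻ = (5.8888) → reset → x⁺ = (6.0844), jump to mode 0
Mode 0: flow for 0.4829 to horizon, guard not reached → x = (3.2735)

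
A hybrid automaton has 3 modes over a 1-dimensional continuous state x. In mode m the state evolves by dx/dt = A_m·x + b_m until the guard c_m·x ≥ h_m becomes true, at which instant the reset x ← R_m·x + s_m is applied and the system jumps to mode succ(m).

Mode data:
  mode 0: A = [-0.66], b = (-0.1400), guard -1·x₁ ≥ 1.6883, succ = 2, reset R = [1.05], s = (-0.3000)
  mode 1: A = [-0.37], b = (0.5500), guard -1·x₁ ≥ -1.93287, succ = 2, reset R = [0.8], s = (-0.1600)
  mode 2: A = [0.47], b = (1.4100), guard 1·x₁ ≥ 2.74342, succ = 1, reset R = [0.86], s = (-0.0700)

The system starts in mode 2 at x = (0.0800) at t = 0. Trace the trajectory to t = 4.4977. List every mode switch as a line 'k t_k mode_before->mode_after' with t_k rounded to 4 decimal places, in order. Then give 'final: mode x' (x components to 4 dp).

Mode 2: guard c·x = 2.7434 hit at Δt = 1.3258 (t = 1.3258), x⁻ = (2.7434) → reset → x⁺ = (2.2893), jump to mode 1
Mode 1: guard c·x = -1.9329 hit at Δt = 1.5865 (t = 2.9123), x⁻ = (1.9329) → reset → x⁺ = (1.3863), jump to mode 2
Mode 2: guard c·x = 2.7434 hit at Δt = 0.5736 (t = 3.4858), x⁻ = (2.7434) → reset → x⁺ = (2.2893), jump to mode 1
Mode 1: flow for 1.0119 to horizon, guard not reached → x = (2.0386)

1 1.3258 2->1
2 2.9123 1->2
3 3.4858 2->1
final: 1 2.0386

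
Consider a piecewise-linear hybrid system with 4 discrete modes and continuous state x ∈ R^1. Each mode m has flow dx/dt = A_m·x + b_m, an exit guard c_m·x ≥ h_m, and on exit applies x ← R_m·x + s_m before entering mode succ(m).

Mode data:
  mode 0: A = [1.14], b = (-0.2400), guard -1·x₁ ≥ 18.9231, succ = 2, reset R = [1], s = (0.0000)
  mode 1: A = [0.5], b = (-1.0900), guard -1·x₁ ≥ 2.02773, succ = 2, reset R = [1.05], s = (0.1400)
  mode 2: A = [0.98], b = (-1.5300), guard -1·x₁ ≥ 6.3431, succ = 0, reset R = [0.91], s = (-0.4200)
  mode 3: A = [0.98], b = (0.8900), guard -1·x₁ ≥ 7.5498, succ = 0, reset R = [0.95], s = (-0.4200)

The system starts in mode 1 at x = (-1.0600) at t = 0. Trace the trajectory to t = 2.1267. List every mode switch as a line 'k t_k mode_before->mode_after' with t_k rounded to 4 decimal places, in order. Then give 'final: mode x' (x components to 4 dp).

1 0.5227 1->2
2 1.3394 2->0
final: 0 -15.4987

Mode 1: guard c·x = 2.0277 hit at Δt = 0.5227 (t = 0.5227), x⁻ = (-2.0277) → reset → x⁺ = (-1.9891), jump to mode 2
Mode 2: guard c·x = 6.3431 hit at Δt = 0.8167 (t = 1.3394), x⁻ = (-6.3431) → reset → x⁺ = (-6.1922), jump to mode 0
Mode 0: flow for 0.7873 to horizon, guard not reached → x = (-15.4987)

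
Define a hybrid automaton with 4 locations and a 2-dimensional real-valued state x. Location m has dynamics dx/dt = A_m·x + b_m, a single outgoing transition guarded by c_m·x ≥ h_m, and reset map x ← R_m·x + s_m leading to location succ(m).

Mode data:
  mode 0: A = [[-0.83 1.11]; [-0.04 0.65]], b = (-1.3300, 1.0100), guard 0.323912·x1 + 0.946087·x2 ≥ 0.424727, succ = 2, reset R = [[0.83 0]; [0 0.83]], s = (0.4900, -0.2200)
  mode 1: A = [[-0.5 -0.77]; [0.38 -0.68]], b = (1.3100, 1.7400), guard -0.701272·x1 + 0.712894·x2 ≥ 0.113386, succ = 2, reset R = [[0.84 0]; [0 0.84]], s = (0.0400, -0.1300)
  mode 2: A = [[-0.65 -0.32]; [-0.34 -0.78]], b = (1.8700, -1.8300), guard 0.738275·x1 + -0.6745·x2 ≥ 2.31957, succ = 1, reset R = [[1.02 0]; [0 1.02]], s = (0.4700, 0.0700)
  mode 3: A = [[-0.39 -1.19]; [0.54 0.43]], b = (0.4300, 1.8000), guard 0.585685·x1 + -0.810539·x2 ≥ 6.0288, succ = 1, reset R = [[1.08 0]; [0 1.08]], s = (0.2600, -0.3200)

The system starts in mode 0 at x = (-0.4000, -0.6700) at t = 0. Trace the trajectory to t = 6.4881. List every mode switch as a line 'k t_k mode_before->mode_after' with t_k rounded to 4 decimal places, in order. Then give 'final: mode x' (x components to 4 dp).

Mode 0: guard c·x = 0.4247 hit at Δt = 1.4689 (t = 1.4689), x⁻ = (-1.1404, 0.8394) → reset → x⁺ = (-0.4565, 0.4767), jump to mode 2
Mode 2: guard c·x = 2.3196 hit at Δt = 1.3230 (t = 2.7919), x⁻ = (1.6921, -1.5869) → reset → x⁺ = (2.1959, -1.5486), jump to mode 1
Mode 1: guard c·x = 0.1134 hit at Δt = 1.5419 (t = 4.3338), x⁻ = (1.8115, 1.9411) → reset → x⁺ = (1.5617, 1.5005), jump to mode 2
Mode 2: guard c·x = 2.3196 hit at Δt = 1.0004 (t = 5.3342), x⁻ = (2.2007, -1.0302) → reset → x⁺ = (2.7147, -0.9808), jump to mode 1
Mode 1: flow for 1.1539 to horizon, guard not reached → x = (2.2006, 1.7311)

1 1.4689 0->2
2 2.7919 2->1
3 4.3338 1->2
4 5.3342 2->1
final: 1 2.2006 1.7311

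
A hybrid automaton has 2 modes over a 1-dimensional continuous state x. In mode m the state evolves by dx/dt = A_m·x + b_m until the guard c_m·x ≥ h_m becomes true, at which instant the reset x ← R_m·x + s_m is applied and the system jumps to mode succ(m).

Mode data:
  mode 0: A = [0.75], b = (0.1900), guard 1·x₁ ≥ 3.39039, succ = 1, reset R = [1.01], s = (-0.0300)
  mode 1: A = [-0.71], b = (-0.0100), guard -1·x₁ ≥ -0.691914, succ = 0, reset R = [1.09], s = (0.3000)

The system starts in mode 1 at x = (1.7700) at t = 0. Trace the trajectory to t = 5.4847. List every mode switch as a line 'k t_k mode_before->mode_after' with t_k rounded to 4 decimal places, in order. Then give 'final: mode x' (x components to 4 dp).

Mode 1: guard c·x = -0.6919 hit at Δt = 1.3057 (t = 1.3057), x⁻ = (0.6919) → reset → x⁺ = (1.0542), jump to mode 0
Mode 0: guard c·x = 3.3904 hit at Δt = 1.3665 (t = 2.6722), x⁻ = (3.3904) → reset → x⁺ = (3.3943), jump to mode 1
Mode 1: guard c·x = -0.6919 hit at Δt = 2.2174 (t = 4.8896), x⁻ = (0.6919) → reset → x⁺ = (1.0542), jump to mode 0
Mode 0: flow for 0.5951 to horizon, guard not reached → x = (1.7897)

1 1.3057 1->0
2 2.6722 0->1
3 4.8896 1->0
final: 0 1.7897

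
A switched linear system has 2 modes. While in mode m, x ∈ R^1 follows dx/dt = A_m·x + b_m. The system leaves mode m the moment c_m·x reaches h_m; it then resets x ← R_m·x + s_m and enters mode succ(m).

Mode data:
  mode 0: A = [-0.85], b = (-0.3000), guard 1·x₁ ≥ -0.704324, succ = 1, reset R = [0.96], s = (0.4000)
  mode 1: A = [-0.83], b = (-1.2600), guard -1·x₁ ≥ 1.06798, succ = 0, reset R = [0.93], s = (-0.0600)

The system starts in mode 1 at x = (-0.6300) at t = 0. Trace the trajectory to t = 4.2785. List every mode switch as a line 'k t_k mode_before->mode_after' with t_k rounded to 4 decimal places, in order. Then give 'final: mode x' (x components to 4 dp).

1 0.8188 1->0
2 1.6301 0->1
3 2.8529 1->0
4 3.6642 0->1
final: 1 -0.7722

Mode 1: guard c·x = 1.0680 hit at Δt = 0.8188 (t = 0.8188), x⁻ = (-1.0680) → reset → x⁺ = (-1.0532), jump to mode 0
Mode 0: guard c·x = -0.7043 hit at Δt = 0.8113 (t = 1.6301), x⁻ = (-0.7043) → reset → x⁺ = (-0.2762), jump to mode 1
Mode 1: guard c·x = 1.0680 hit at Δt = 1.2228 (t = 2.8529), x⁻ = (-1.0680) → reset → x⁺ = (-1.0532), jump to mode 0
Mode 0: guard c·x = -0.7043 hit at Δt = 0.8113 (t = 3.6642), x⁻ = (-0.7043) → reset → x⁺ = (-0.2762), jump to mode 1
Mode 1: flow for 0.6143 to horizon, guard not reached → x = (-0.7722)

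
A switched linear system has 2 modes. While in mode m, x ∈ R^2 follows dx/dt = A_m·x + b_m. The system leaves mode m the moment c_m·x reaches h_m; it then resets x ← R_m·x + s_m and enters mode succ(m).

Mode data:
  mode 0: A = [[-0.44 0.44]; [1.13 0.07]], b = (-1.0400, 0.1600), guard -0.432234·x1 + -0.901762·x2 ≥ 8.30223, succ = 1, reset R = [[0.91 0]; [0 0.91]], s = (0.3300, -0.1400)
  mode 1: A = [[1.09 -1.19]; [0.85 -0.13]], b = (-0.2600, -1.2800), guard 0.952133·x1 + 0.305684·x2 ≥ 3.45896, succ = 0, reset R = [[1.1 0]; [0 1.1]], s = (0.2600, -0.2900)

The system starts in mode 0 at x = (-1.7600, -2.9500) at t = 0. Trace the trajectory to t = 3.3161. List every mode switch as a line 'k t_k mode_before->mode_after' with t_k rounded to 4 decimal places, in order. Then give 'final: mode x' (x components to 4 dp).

Mode 0: guard c·x = 8.3022 hit at Δt = 1.2567 (t = 1.2567), x⁻ = (-4.1300, -7.2271) → reset → x⁺ = (-3.4283, -6.7167), jump to mode 1
Mode 1: guard c·x = 3.4590 hit at Δt = 1.0372 (t = 2.2939), x⁻ = (5.8084, -6.7763) → reset → x⁺ = (6.6492, -7.7439), jump to mode 0
Mode 0: flow for 1.0222 to horizon, guard not reached → x = (1.5487, -3.6126)

1 1.2567 0->1
2 2.2939 1->0
final: 0 1.5487 -3.6126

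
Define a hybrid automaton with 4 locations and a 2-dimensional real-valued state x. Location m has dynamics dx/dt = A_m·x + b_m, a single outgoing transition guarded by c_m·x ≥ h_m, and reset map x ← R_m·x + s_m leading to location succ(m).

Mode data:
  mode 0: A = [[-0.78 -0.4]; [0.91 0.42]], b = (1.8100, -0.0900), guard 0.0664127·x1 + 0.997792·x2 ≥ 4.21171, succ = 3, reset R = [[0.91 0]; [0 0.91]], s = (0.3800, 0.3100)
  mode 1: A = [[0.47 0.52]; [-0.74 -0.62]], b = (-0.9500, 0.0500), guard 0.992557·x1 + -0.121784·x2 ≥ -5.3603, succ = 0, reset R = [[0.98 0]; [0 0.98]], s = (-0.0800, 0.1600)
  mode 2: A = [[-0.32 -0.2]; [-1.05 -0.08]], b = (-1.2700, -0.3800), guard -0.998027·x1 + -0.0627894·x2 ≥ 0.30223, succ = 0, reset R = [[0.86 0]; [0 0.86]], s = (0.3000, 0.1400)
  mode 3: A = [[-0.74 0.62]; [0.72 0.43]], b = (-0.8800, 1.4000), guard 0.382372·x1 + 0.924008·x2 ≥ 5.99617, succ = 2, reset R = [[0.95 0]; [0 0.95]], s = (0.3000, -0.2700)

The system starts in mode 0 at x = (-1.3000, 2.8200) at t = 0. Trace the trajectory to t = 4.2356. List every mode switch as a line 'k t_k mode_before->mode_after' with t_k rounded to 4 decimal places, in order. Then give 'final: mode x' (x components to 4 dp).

1 1.5687 0->3
2 2.0223 3->2
3 2.8678 2->0
4 3.0263 0->3
5 3.4944 3->2
final: 2 -0.4443 4.5952

Mode 0: guard c·x = 4.2117 hit at Δt = 1.5687 (t = 1.5687), x⁻ = (0.0118, 4.2202) → reset → x⁺ = (0.3907, 4.1504), jump to mode 3
Mode 3: guard c·x = 5.9962 hit at Δt = 0.4536 (t = 2.0223), x⁻ = (1.1543, 6.0116) → reset → x⁺ = (1.3966, 5.4410), jump to mode 2
Mode 2: guard c·x = 0.3022 hit at Δt = 0.8455 (t = 2.8678), x⁻ = (-0.5850, 4.4853) → reset → x⁺ = (-0.2031, 3.9974), jump to mode 0
Mode 0: guard c·x = 4.2117 hit at Δt = 0.1585 (t = 3.0263), x⁻ = (-0.1550, 4.2313) → reset → x⁺ = (0.2389, 4.1605), jump to mode 3
Mode 3: guard c·x = 5.9962 hit at Δt = 0.4681 (t = 3.4944), x⁻ = (1.0723, 6.0455) → reset → x⁺ = (1.3187, 5.4733), jump to mode 2
Mode 2: flow for 0.7412 to horizon, guard not reached → x = (-0.4443, 4.5952)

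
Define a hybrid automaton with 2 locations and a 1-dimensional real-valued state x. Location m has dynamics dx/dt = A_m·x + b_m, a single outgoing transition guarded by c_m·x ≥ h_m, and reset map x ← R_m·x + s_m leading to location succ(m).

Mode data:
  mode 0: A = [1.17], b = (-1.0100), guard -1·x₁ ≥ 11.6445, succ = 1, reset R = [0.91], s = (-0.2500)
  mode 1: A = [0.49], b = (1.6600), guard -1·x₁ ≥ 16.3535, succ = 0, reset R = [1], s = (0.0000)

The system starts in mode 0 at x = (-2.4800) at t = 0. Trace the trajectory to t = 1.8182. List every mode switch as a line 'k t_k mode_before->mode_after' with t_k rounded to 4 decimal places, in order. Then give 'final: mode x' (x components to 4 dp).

1 1.1277 0->1
final: 1 -13.8496

Mode 0: guard c·x = 11.6445 hit at Δt = 1.1277 (t = 1.1277), x⁻ = (-11.6445) → reset → x⁺ = (-10.8465), jump to mode 1
Mode 1: flow for 0.6905 to horizon, guard not reached → x = (-13.8496)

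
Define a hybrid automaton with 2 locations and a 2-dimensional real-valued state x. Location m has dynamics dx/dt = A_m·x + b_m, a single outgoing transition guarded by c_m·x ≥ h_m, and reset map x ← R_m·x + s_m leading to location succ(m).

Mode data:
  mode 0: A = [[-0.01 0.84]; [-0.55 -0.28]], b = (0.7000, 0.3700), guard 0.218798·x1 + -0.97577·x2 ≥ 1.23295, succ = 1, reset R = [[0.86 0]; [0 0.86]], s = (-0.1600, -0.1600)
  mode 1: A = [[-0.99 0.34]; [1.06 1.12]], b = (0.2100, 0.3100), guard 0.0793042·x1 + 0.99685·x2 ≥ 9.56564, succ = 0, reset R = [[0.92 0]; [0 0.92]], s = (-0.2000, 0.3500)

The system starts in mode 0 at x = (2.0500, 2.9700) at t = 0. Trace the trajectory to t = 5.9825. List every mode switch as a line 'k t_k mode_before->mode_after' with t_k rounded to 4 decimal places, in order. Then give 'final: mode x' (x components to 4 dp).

Mode 0: guard c·x = 1.2329 hit at Δt = 1.4763 (t = 1.4763), x⁻ = (4.8622, -0.1733) → reset → x⁺ = (4.0215, -0.3090), jump to mode 1
Mode 1: guard c·x = 9.5656 hit at Δt = 1.3658 (t = 2.8421), x⁻ = (2.3695, 9.4074) → reset → x⁺ = (1.9800, 9.0048), jump to mode 0
Mode 0: guard c·x = 1.2329 hit at Δt = 1.6075 (t = 4.4496), x⁻ = (10.1655, 1.0159) → reset → x⁺ = (8.5823, 0.7136), jump to mode 1
Mode 1: guard c·x = 9.5656 hit at Δt = 0.6771 (t = 5.1267), x⁻ = (5.3446, 9.1707) → reset → x⁺ = (4.7170, 8.7870), jump to mode 0
Mode 0: flow for 0.8558 to horizon, guard not reached → x = (9.9130, 3.9678)

1 1.4763 0->1
2 2.8421 1->0
3 4.4496 0->1
4 5.1267 1->0
final: 0 9.9130 3.9678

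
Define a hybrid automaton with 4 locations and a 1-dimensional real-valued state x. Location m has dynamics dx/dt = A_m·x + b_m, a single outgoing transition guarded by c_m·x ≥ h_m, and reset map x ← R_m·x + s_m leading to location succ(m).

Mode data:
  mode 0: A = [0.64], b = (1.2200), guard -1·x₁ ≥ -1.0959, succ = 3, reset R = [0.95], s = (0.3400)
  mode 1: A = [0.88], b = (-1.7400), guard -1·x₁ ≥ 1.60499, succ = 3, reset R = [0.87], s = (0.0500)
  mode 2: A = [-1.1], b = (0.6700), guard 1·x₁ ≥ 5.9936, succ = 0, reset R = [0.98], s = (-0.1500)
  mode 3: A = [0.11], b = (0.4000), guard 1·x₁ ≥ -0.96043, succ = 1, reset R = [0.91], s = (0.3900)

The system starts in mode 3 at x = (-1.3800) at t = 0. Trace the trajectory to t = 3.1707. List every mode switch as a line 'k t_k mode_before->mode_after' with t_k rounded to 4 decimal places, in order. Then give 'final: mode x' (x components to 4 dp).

1 1.5504 3->1
2 1.9769 1->3
final: 3 -1.0250

Mode 3: guard c·x = -0.9604 hit at Δt = 1.5504 (t = 1.5504), x⁻ = (-0.9604) → reset → x⁺ = (-0.4840), jump to mode 1
Mode 1: guard c·x = 1.6050 hit at Δt = 0.4265 (t = 1.9769), x⁻ = (-1.6050) → reset → x⁺ = (-1.3463), jump to mode 3
Mode 3: flow for 1.1938 to horizon, guard not reached → x = (-1.0250)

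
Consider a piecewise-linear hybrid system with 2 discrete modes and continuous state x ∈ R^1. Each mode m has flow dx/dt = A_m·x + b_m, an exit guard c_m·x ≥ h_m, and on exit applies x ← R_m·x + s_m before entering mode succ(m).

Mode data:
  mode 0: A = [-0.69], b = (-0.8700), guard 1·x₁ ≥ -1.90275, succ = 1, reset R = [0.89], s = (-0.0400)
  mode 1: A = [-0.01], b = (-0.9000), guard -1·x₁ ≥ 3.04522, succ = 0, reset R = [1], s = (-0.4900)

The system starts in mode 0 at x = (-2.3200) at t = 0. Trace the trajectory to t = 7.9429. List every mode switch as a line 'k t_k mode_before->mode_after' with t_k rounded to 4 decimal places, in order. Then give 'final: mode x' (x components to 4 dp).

Mode 0: guard c·x = -1.9027 hit at Δt = 0.7258 (t = 0.7258), x⁻ = (-1.9027) → reset → x⁺ = (-1.7334), jump to mode 1
Mode 1: guard c·x = 3.0452 hit at Δt = 1.4973 (t = 2.2231), x⁻ = (-3.0452) → reset → x⁺ = (-3.5352), jump to mode 0
Mode 0: guard c·x = -1.9027 hit at Δt = 1.8334 (t = 4.0565), x⁻ = (-1.9028) → reset → x⁺ = (-1.7334), jump to mode 1
Mode 1: guard c·x = 3.0452 hit at Δt = 1.4973 (t = 5.5538), x⁻ = (-3.0452) → reset → x⁺ = (-3.5352), jump to mode 0
Mode 0: guard c·x = -1.9027 hit at Δt = 1.8334 (t = 7.3872), x⁻ = (-1.9028) → reset → x⁺ = (-1.7334), jump to mode 1
Mode 1: flow for 0.5557 to horizon, guard not reached → x = (-2.2226)

1 0.7258 0->1
2 2.2231 1->0
3 4.0565 0->1
4 5.5538 1->0
5 7.3872 0->1
final: 1 -2.2226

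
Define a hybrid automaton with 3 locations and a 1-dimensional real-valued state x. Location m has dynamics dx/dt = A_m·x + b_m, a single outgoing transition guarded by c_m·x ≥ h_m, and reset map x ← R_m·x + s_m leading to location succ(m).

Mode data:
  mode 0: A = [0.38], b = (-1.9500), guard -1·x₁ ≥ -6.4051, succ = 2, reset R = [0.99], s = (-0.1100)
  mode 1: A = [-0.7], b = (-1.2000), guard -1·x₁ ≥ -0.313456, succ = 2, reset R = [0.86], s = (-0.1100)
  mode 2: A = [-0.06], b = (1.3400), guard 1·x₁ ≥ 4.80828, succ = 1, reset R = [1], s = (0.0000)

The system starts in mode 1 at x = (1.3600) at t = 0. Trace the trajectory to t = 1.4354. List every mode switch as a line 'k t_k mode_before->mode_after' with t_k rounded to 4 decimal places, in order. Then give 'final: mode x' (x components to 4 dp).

Mode 1: guard c·x = -0.3135 hit at Δt = 0.5945 (t = 0.5945), x⁻ = (0.3135) → reset → x⁺ = (0.1596), jump to mode 2
Mode 2: flow for 0.8409 to horizon, guard not reached → x = (1.2506)

1 0.5945 1->2
final: 2 1.2506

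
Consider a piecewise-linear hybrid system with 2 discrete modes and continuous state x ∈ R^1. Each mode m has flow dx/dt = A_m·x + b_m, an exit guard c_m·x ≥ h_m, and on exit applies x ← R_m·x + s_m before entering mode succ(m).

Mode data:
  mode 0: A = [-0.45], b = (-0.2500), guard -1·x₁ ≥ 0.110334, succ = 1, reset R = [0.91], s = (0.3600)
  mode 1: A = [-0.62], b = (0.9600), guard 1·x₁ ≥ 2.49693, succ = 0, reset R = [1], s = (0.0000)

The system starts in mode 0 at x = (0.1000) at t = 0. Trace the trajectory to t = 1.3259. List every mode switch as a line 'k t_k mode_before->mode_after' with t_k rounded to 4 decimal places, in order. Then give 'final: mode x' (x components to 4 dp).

Mode 0: guard c·x = 0.1103 hit at Δt = 0.8598 (t = 0.8598), x⁻ = (-0.1103) → reset → x⁺ = (0.2596), jump to mode 1
Mode 1: flow for 0.4661 to horizon, guard not reached → x = (0.5830)

1 0.8598 0->1
final: 1 0.5830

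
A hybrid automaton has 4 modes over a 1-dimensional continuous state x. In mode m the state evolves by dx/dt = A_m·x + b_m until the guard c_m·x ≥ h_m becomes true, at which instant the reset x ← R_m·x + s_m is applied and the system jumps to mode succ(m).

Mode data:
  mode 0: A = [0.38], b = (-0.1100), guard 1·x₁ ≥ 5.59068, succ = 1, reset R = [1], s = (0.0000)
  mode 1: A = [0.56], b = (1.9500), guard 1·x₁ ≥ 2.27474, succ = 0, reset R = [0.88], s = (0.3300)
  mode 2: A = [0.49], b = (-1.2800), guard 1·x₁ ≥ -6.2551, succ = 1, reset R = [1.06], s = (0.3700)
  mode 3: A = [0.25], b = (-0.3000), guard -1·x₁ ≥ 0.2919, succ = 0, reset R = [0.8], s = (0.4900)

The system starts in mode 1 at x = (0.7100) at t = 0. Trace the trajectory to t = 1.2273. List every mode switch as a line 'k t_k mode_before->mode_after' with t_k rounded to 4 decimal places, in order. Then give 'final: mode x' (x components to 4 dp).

1 0.5664 1->0
final: 0 2.9148

Mode 1: guard c·x = 2.2747 hit at Δt = 0.5664 (t = 0.5664), x⁻ = (2.2747) → reset → x⁺ = (2.3318), jump to mode 0
Mode 0: flow for 0.6609 to horizon, guard not reached → x = (2.9148)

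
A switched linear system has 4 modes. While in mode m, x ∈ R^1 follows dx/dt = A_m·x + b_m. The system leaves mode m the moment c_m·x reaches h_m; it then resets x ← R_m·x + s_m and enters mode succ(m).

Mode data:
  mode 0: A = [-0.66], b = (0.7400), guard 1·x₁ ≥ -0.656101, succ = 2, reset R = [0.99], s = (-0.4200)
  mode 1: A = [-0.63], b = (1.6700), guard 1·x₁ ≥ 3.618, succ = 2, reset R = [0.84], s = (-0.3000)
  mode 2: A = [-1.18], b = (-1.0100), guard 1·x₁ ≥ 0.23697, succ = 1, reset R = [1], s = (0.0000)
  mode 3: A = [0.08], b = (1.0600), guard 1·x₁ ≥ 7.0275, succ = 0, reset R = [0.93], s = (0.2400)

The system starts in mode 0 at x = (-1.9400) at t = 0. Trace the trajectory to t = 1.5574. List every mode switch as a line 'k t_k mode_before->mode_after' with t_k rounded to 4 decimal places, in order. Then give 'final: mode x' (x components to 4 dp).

1 0.8238 0->2
final: 2 -0.9458

Mode 0: guard c·x = -0.6561 hit at Δt = 0.8238 (t = 0.8238), x⁻ = (-0.6561) → reset → x⁺ = (-1.0695), jump to mode 2
Mode 2: flow for 0.7336 to horizon, guard not reached → x = (-0.9458)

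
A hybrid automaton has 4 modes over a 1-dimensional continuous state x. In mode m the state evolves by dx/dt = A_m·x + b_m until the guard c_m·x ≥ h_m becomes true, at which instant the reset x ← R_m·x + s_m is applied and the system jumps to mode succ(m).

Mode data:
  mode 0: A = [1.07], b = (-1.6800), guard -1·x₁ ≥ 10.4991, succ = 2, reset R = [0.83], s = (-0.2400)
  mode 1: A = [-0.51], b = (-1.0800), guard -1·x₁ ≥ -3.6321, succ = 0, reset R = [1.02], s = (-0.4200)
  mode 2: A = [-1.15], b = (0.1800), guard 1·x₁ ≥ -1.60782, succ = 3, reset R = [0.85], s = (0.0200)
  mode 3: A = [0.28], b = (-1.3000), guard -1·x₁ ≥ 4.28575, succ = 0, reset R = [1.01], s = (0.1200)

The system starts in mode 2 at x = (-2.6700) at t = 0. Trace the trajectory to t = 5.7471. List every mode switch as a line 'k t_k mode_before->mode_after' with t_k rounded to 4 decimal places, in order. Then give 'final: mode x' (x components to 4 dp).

1 0.4098 2->3
2 1.8357 3->0
3 2.5240 0->2
4 3.9515 2->3
5 5.3774 3->0
final: 0 -7.0123

Mode 2: guard c·x = -1.6078 hit at Δt = 0.4098 (t = 0.4098), x⁻ = (-1.6078) → reset → x⁺ = (-1.3466), jump to mode 3
Mode 3: guard c·x = 4.2858 hit at Δt = 1.4259 (t = 1.8357), x⁻ = (-4.2858) → reset → x⁺ = (-4.2086), jump to mode 0
Mode 0: guard c·x = 10.4991 hit at Δt = 0.6883 (t = 2.5240), x⁻ = (-10.4991) → reset → x⁺ = (-8.9543), jump to mode 2
Mode 2: guard c·x = -1.6078 hit at Δt = 1.4275 (t = 3.9515), x⁻ = (-1.6078) → reset → x⁺ = (-1.3466), jump to mode 3
Mode 3: guard c·x = 4.2858 hit at Δt = 1.4259 (t = 5.3774), x⁻ = (-4.2857) → reset → x⁺ = (-4.2086), jump to mode 0
Mode 0: flow for 0.3697 to horizon, guard not reached → x = (-7.0123)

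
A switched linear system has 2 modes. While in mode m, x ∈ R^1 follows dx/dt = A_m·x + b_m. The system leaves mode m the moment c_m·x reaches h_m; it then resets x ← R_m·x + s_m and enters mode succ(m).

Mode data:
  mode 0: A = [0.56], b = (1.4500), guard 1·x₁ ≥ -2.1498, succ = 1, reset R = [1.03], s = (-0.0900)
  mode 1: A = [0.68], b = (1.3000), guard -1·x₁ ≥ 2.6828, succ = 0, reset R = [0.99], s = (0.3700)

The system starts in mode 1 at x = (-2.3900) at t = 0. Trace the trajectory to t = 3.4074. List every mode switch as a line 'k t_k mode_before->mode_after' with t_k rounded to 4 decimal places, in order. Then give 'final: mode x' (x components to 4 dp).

1 0.7024 1->0
2 1.3646 0->1
3 2.3574 1->0
4 3.0196 0->1
final: 1 -2.4227

Mode 1: guard c·x = 2.6828 hit at Δt = 0.7024 (t = 0.7024), x⁻ = (-2.6828) → reset → x⁺ = (-2.2860), jump to mode 0
Mode 0: guard c·x = -2.1498 hit at Δt = 0.6622 (t = 1.3646), x⁻ = (-2.1498) → reset → x⁺ = (-2.3043), jump to mode 1
Mode 1: guard c·x = 2.6828 hit at Δt = 0.9928 (t = 2.3574), x⁻ = (-2.6828) → reset → x⁺ = (-2.2860), jump to mode 0
Mode 0: guard c·x = -2.1498 hit at Δt = 0.6622 (t = 3.0196), x⁻ = (-2.1498) → reset → x⁺ = (-2.3043), jump to mode 1
Mode 1: flow for 0.3878 to horizon, guard not reached → x = (-2.4227)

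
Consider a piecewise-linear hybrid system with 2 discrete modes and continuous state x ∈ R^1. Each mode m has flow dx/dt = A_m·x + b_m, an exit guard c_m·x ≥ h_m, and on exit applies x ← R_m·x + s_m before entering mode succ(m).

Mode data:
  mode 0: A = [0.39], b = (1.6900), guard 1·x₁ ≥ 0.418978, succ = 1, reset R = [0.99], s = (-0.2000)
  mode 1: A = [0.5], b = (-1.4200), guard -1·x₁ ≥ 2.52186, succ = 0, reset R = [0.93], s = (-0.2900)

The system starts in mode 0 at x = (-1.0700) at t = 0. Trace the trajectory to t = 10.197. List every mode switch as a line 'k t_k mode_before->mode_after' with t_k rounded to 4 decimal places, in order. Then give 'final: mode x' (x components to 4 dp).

Mode 0: guard c·x = 0.4190 hit at Δt = 0.9638 (t = 0.9638), x⁻ = (0.4190) → reset → x⁺ = (0.2148), jump to mode 1
Mode 1: guard c·x = 2.5219 hit at Δt = 1.4283 (t = 2.3921), x⁻ = (-2.5219) → reset → x⁺ = (-2.6353), jump to mode 0
Mode 0: guard c·x = 0.4190 hit at Δt = 2.6389 (t = 5.0310), x⁻ = (0.4190) → reset → x⁺ = (0.2148), jump to mode 1
Mode 1: guard c·x = 2.5219 hit at Δt = 1.4283 (t = 6.4593), x⁻ = (-2.5219) → reset → x⁺ = (-2.6353), jump to mode 0
Mode 0: guard c·x = 0.4190 hit at Δt = 2.6389 (t = 9.0982), x⁻ = (0.4190) → reset → x⁺ = (0.2148), jump to mode 1
Mode 1: flow for 1.0988 to horizon, guard not reached → x = (-1.7074)

1 0.9638 0->1
2 2.3921 1->0
3 5.0310 0->1
4 6.4593 1->0
5 9.0982 0->1
final: 1 -1.7074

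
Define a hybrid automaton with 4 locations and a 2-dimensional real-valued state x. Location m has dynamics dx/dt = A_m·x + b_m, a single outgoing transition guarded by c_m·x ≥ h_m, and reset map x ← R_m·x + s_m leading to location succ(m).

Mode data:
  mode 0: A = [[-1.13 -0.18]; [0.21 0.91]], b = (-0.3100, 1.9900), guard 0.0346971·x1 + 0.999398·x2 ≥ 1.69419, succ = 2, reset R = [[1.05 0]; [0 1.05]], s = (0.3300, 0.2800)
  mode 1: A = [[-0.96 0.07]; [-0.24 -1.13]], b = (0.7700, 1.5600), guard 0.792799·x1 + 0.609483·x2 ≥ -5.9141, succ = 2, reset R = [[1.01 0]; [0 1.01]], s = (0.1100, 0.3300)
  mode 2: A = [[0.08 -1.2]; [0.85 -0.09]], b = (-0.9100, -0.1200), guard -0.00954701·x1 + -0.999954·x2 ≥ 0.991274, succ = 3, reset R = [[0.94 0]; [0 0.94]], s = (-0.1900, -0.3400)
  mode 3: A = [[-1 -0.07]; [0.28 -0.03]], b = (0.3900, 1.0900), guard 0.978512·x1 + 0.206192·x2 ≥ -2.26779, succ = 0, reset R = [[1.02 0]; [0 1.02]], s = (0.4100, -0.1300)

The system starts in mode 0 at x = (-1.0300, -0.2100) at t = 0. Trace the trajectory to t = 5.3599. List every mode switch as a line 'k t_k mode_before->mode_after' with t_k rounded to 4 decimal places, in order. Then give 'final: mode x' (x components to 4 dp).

1 0.8035 0->2
2 2.2309 2->3
3 2.6310 3->0
4 4.4315 0->2
final: 2 -2.8135 0.5545

Mode 0: guard c·x = 1.6942 hit at Δt = 0.8035 (t = 0.8035), x⁻ = (-0.6529, 1.7179) → reset → x⁺ = (-0.3556, 2.0838), jump to mode 2
Mode 2: guard c·x = 0.9913 hit at Δt = 1.4274 (t = 2.2309), x⁻ = (-3.3585, -0.9593) → reset → x⁺ = (-3.3470, -1.2417), jump to mode 3
Mode 3: guard c·x = -2.2678 hit at Δt = 0.4001 (t = 2.6310), x⁻ = (-2.0877, -1.0911) → reset → x⁺ = (-1.7194, -1.2430), jump to mode 0
Mode 0: guard c·x = 1.6942 hit at Δt = 1.8005 (t = 4.4315), x⁻ = (-0.5033, 1.7127) → reset → x⁺ = (-0.1985, 2.0783), jump to mode 2
Mode 2: flow for 0.9284 to horizon, guard not reached → x = (-2.8135, 0.5545)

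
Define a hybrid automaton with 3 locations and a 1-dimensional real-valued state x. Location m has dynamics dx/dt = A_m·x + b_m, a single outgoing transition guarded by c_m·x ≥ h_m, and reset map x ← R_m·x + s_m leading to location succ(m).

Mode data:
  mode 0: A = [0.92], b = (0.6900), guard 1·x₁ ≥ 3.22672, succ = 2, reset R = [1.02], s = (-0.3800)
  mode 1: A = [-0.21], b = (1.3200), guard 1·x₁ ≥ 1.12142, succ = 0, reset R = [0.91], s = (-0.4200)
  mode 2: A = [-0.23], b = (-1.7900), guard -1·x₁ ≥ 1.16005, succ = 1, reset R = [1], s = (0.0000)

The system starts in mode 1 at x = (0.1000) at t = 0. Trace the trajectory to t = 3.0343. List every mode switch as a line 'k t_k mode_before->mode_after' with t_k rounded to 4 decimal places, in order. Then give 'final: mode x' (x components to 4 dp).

Mode 1: guard c·x = 1.1214 hit at Δt = 0.8594 (t = 0.8594), x⁻ = (1.1214) → reset → x⁺ = (0.6005), jump to mode 0
Mode 0: guard c·x = 3.2267 hit at Δt = 1.1739 (t = 2.0333), x⁻ = (3.2267) → reset → x⁺ = (2.9113), jump to mode 2
Mode 2: flow for 1.0010 to horizon, guard not reached → x = (0.7121)

1 0.8594 1->0
2 2.0333 0->2
final: 2 0.7121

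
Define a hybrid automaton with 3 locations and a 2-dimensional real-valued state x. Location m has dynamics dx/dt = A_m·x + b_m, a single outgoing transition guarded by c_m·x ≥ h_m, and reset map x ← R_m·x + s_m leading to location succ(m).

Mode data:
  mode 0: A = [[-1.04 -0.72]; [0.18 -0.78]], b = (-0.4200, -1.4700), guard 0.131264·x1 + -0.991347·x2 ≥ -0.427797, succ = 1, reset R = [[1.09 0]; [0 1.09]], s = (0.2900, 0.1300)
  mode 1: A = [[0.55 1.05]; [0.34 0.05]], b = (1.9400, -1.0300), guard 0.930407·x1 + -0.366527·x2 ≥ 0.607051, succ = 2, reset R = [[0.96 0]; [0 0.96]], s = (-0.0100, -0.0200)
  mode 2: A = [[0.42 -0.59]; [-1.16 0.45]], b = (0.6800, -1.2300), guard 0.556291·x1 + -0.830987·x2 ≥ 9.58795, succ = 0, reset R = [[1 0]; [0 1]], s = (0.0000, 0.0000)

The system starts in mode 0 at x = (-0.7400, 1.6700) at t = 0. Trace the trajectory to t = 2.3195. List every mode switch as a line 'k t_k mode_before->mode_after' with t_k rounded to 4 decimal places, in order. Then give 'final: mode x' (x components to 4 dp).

Mode 0: guard c·x = -0.4278 hit at Δt = 0.5731 (t = 0.5731), x⁻ = (-0.8620, 0.3174) → reset → x⁺ = (-0.6496, 0.4760), jump to mode 1
Mode 1: guard c·x = 0.6071 hit at Δt = 0.5993 (t = 1.1724), x⁻ = (0.5962, -0.1427) → reset → x⁺ = (0.5624, -0.1570), jump to mode 2
Mode 2: flow for 1.1471 to horizon, guard not reached → x = (3.4660, -4.7764)

1 0.5731 0->1
2 1.1724 1->2
final: 2 3.4660 -4.7764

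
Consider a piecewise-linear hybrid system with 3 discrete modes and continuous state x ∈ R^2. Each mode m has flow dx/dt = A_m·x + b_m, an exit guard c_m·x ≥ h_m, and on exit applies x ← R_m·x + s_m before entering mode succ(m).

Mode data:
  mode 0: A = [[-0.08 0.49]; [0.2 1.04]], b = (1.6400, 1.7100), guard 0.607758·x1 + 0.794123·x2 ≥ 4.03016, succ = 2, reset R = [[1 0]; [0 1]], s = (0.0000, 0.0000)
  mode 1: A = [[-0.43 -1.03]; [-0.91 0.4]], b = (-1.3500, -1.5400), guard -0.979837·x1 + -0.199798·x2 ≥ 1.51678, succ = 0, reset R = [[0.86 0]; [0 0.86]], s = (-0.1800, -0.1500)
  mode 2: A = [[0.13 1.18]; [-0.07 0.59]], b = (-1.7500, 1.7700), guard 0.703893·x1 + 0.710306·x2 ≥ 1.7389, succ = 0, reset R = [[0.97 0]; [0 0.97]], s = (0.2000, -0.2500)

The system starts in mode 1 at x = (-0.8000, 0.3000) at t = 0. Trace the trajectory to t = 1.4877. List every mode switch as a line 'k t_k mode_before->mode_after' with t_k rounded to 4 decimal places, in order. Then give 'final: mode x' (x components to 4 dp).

Mode 1: guard c·x = 1.5168 hit at Δt = 0.7940 (t = 0.7940), x⁻ = (-1.5458, -0.0106) → reset → x⁺ = (-1.5094, -0.1591), jump to mode 0
Mode 0: flow for 0.6937 to horizon, guard not reached → x = (-0.1764, 1.2173)

1 0.7940 1->0
final: 0 -0.1764 1.2173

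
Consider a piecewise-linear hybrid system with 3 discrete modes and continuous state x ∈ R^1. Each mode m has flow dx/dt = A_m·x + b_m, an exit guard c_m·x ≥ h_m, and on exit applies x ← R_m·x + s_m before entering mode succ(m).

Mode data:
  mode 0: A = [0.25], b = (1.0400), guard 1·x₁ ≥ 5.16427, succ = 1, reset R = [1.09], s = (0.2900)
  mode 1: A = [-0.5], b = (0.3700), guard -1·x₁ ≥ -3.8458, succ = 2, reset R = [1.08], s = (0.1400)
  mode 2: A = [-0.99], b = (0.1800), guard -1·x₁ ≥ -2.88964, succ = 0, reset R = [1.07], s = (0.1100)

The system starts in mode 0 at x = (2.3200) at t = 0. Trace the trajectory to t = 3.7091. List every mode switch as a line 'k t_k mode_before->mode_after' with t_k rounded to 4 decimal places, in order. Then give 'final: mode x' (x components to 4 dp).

Mode 0: guard c·x = 5.1643 hit at Δt = 1.4556 (t = 1.4556), x⁻ = (5.1643) → reset → x⁺ = (5.9191), jump to mode 1
Mode 1: guard c·x = -3.8458 hit at Δt = 1.0227 (t = 2.4783), x⁻ = (3.8458) → reset → x⁺ = (4.2935), jump to mode 2
Mode 2: guard c·x = -2.8896 hit at Δt = 0.4219 (t = 2.9002), x⁻ = (2.8896) → reset → x⁺ = (3.2019), jump to mode 0
Mode 0: flow for 0.8089 to horizon, guard not reached → x = (4.8519)

1 1.4556 0->1
2 2.4783 1->2
3 2.9002 2->0
final: 0 4.8519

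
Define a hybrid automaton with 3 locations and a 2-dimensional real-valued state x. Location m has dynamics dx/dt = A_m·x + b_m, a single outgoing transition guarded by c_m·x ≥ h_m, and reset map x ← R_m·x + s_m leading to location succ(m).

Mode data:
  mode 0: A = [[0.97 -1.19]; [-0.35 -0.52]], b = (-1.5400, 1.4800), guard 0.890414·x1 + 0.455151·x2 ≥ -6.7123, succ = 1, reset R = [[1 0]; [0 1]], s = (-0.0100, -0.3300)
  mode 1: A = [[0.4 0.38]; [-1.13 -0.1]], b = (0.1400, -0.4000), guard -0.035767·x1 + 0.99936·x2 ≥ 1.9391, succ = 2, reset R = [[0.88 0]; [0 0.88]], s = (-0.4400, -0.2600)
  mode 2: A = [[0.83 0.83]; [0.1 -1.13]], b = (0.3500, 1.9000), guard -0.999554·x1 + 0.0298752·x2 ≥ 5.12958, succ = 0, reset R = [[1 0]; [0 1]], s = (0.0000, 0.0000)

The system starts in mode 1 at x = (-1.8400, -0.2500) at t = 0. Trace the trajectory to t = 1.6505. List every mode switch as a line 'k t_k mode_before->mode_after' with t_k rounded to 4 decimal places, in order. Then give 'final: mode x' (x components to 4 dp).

Mode 1: guard c·x = 1.9391 hit at Δt = 1.0964 (t = 1.0964), x⁻ = (-2.2949, 1.8582) → reset → x⁺ = (-2.4595, 1.3752), jump to mode 2
Mode 2: flow for 0.5541 to horizon, guard not reached → x = (-2.8355, 1.4084)

1 1.0964 1->2
final: 2 -2.8355 1.4084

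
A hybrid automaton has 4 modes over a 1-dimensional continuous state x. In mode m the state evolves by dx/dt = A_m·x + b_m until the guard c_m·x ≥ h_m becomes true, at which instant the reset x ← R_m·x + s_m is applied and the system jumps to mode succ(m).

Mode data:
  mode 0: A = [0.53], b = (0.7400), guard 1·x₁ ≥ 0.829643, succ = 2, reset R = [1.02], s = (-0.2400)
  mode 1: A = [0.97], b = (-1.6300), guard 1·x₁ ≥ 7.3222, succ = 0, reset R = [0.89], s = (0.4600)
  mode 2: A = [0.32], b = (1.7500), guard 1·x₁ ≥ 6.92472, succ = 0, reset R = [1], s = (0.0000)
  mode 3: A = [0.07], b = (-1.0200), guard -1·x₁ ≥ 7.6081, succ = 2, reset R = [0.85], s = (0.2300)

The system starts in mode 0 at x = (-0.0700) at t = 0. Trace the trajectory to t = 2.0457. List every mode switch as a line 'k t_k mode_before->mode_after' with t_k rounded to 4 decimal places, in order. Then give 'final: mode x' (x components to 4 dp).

1 0.9770 0->2
final: 2 3.0832

Mode 0: guard c·x = 0.8296 hit at Δt = 0.9770 (t = 0.9770), x⁻ = (0.8296) → reset → x⁺ = (0.6062), jump to mode 2
Mode 2: flow for 1.0687 to horizon, guard not reached → x = (3.0832)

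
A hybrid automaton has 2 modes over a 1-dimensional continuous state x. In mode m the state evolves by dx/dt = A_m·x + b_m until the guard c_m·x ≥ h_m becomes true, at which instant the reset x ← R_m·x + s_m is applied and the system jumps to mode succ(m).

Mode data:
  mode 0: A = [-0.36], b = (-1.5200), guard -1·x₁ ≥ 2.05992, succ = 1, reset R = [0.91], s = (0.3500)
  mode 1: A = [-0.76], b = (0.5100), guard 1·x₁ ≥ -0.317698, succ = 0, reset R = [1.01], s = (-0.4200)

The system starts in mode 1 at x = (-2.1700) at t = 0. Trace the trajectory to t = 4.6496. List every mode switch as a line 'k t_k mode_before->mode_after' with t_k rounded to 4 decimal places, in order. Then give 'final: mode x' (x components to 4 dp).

Mode 1: guard c·x = -0.3177 hit at Δt = 1.3888 (t = 1.3888), x⁻ = (-0.3177) → reset → x⁺ = (-0.7409), jump to mode 0
Mode 0: guard c·x = 2.0599 hit at Δt = 1.3229 (t = 2.7117), x⁻ = (-2.0599) → reset → x⁺ = (-1.5245), jump to mode 1
Mode 1: guard c·x = -0.3177 hit at Δt = 1.0497 (t = 3.7614), x⁻ = (-0.3177) → reset → x⁺ = (-0.7409), jump to mode 0
Mode 0: flow for 0.8882 to horizon, guard not reached → x = (-1.6936)

1 1.3888 1->0
2 2.7117 0->1
3 3.7614 1->0
final: 0 -1.6936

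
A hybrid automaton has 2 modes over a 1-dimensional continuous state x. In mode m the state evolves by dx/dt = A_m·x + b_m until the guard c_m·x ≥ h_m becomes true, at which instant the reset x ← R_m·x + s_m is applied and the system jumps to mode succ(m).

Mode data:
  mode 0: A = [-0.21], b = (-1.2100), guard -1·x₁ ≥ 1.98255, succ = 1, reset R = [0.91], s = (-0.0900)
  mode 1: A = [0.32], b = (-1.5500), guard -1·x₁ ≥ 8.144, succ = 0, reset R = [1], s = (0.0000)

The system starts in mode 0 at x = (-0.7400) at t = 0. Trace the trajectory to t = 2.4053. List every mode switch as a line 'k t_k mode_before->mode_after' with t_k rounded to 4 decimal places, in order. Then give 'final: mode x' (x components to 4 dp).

1 1.3536 0->1
final: 1 -4.5899

Mode 0: guard c·x = 1.9826 hit at Δt = 1.3536 (t = 1.3536), x⁻ = (-1.9825) → reset → x⁺ = (-1.8941), jump to mode 1
Mode 1: flow for 1.0517 to horizon, guard not reached → x = (-4.5899)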